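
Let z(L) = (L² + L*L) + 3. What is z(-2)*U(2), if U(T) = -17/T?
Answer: -187/2 ≈ -93.500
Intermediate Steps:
z(L) = 3 + 2*L² (z(L) = (L² + L²) + 3 = 2*L² + 3 = 3 + 2*L²)
z(-2)*U(2) = (3 + 2*(-2)²)*(-17/2) = (3 + 2*4)*(-17*½) = (3 + 8)*(-17/2) = 11*(-17/2) = -187/2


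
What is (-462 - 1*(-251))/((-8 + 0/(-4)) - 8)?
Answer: 211/16 ≈ 13.188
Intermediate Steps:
(-462 - 1*(-251))/((-8 + 0/(-4)) - 8) = (-462 + 251)/((-8 + 0*(-¼)) - 8) = -211/((-8 + 0) - 8) = -211/(-8 - 8) = -211/(-16) = -211*(-1/16) = 211/16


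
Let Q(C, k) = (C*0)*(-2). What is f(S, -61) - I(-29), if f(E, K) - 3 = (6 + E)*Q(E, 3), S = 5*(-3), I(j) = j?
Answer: 32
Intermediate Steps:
Q(C, k) = 0 (Q(C, k) = 0*(-2) = 0)
S = -15
f(E, K) = 3 (f(E, K) = 3 + (6 + E)*0 = 3 + 0 = 3)
f(S, -61) - I(-29) = 3 - 1*(-29) = 3 + 29 = 32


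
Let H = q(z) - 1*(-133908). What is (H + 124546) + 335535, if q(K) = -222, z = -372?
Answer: 593767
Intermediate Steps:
H = 133686 (H = -222 - 1*(-133908) = -222 + 133908 = 133686)
(H + 124546) + 335535 = (133686 + 124546) + 335535 = 258232 + 335535 = 593767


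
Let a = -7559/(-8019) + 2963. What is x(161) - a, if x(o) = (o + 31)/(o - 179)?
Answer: -23853392/8019 ≈ -2974.6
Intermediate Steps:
a = 23767856/8019 (a = -7559*(-1/8019) + 2963 = 7559/8019 + 2963 = 23767856/8019 ≈ 2963.9)
x(o) = (31 + o)/(-179 + o)
x(161) - a = (31 + 161)/(-179 + 161) - 1*23767856/8019 = 192/(-18) - 23767856/8019 = -1/18*192 - 23767856/8019 = -32/3 - 23767856/8019 = -23853392/8019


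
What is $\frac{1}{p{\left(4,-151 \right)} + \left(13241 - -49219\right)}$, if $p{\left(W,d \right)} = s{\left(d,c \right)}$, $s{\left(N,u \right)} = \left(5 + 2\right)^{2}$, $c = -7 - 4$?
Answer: $\frac{1}{62509} \approx 1.5998 \cdot 10^{-5}$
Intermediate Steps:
$c = -11$
$s{\left(N,u \right)} = 49$ ($s{\left(N,u \right)} = 7^{2} = 49$)
$p{\left(W,d \right)} = 49$
$\frac{1}{p{\left(4,-151 \right)} + \left(13241 - -49219\right)} = \frac{1}{49 + \left(13241 - -49219\right)} = \frac{1}{49 + \left(13241 + 49219\right)} = \frac{1}{49 + 62460} = \frac{1}{62509}$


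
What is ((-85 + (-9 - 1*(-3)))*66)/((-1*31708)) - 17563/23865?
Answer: -206777207/378355710 ≈ -0.54652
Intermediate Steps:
((-85 + (-9 - 1*(-3)))*66)/((-1*31708)) - 17563/23865 = ((-85 + (-9 + 3))*66)/(-31708) - 17563*1/23865 = ((-85 - 6)*66)*(-1/31708) - 17563/23865 = -91*66*(-1/31708) - 17563/23865 = -6006*(-1/31708) - 17563/23865 = 3003/15854 - 17563/23865 = -206777207/378355710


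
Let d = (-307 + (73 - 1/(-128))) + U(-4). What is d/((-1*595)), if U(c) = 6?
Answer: 4169/10880 ≈ 0.38318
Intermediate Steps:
d = -29183/128 (d = (-307 + (73 - 1/(-128))) + 6 = (-307 + (73 - 1*(-1/128))) + 6 = (-307 + (73 + 1/128)) + 6 = (-307 + 9345/128) + 6 = -29951/128 + 6 = -29183/128 ≈ -227.99)
d/((-1*595)) = -29183/(128*((-1*595))) = -29183/128/(-595) = -29183/128*(-1/595) = 4169/10880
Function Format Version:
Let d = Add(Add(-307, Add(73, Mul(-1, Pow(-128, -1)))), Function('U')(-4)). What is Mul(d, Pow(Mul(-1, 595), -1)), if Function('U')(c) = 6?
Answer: Rational(4169, 10880) ≈ 0.38318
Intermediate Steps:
d = Rational(-29183, 128) (d = Add(Add(-307, Add(73, Mul(-1, Pow(-128, -1)))), 6) = Add(Add(-307, Add(73, Mul(-1, Rational(-1, 128)))), 6) = Add(Add(-307, Add(73, Rational(1, 128))), 6) = Add(Add(-307, Rational(9345, 128)), 6) = Add(Rational(-29951, 128), 6) = Rational(-29183, 128) ≈ -227.99)
Mul(d, Pow(Mul(-1, 595), -1)) = Mul(Rational(-29183, 128), Pow(Mul(-1, 595), -1)) = Mul(Rational(-29183, 128), Pow(-595, -1)) = Mul(Rational(-29183, 128), Rational(-1, 595)) = Rational(4169, 10880)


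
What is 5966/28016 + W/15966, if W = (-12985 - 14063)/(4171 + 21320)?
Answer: 202278368569/950184366408 ≈ 0.21288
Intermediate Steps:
W = -9016/8497 (W = -27048/25491 = -27048*1/25491 = -9016/8497 ≈ -1.0611)
5966/28016 + W/15966 = 5966/28016 - 9016/8497/15966 = 5966*(1/28016) - 9016/8497*1/15966 = 2983/14008 - 4508/67831551 = 202278368569/950184366408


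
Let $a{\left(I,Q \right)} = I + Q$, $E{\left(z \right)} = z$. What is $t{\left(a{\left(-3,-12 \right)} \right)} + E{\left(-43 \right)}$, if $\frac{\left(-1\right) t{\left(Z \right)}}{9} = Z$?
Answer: $92$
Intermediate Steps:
$t{\left(Z \right)} = - 9 Z$
$t{\left(a{\left(-3,-12 \right)} \right)} + E{\left(-43 \right)} = - 9 \left(-3 - 12\right) - 43 = \left(-9\right) \left(-15\right) - 43 = 135 - 43 = 92$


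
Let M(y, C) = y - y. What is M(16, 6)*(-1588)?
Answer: 0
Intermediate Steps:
M(y, C) = 0
M(16, 6)*(-1588) = 0*(-1588) = 0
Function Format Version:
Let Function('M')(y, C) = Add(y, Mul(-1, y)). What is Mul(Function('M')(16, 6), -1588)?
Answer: 0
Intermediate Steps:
Function('M')(y, C) = 0
Mul(Function('M')(16, 6), -1588) = Mul(0, -1588) = 0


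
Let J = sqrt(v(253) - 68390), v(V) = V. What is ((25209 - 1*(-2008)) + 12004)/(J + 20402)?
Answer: 800186842/416309741 - 39221*I*sqrt(68137)/416309741 ≈ 1.9221 - 0.024592*I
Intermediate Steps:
J = I*sqrt(68137) (J = sqrt(253 - 68390) = sqrt(-68137) = I*sqrt(68137) ≈ 261.03*I)
((25209 - 1*(-2008)) + 12004)/(J + 20402) = ((25209 - 1*(-2008)) + 12004)/(I*sqrt(68137) + 20402) = ((25209 + 2008) + 12004)/(20402 + I*sqrt(68137)) = (27217 + 12004)/(20402 + I*sqrt(68137)) = 39221/(20402 + I*sqrt(68137))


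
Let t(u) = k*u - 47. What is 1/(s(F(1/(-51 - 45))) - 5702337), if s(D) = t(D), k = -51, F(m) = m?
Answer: -32/182476271 ≈ -1.7537e-7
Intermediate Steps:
t(u) = -47 - 51*u (t(u) = -51*u - 47 = -47 - 51*u)
s(D) = -47 - 51*D
1/(s(F(1/(-51 - 45))) - 5702337) = 1/((-47 - 51/(-51 - 45)) - 5702337) = 1/((-47 - 51/(-96)) - 5702337) = 1/((-47 - 51*(-1/96)) - 5702337) = 1/((-47 + 17/32) - 5702337) = 1/(-1487/32 - 5702337) = 1/(-182476271/32) = -32/182476271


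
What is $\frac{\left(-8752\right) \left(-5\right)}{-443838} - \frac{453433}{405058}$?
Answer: $- \frac{109488066967}{89890066302} \approx -1.218$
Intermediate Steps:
$\frac{\left(-8752\right) \left(-5\right)}{-443838} - \frac{453433}{405058} = 43760 \left(- \frac{1}{443838}\right) - \frac{453433}{405058} = - \frac{21880}{221919} - \frac{453433}{405058} = - \frac{109488066967}{89890066302}$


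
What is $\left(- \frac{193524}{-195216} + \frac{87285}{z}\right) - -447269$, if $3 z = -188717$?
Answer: $\frac{1373136152267883}{3070048156} \approx 4.4727 \cdot 10^{5}$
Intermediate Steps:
$z = - \frac{188717}{3}$ ($z = \frac{1}{3} \left(-188717\right) = - \frac{188717}{3} \approx -62906.0$)
$\left(- \frac{193524}{-195216} + \frac{87285}{z}\right) - -447269 = \left(- \frac{193524}{-195216} + \frac{87285}{- \frac{188717}{3}}\right) - -447269 = \left(\left(-193524\right) \left(- \frac{1}{195216}\right) + 87285 \left(- \frac{3}{188717}\right)\right) + 447269 = \left(\frac{16127}{16268} - \frac{261855}{188717}\right) + 447269 = - \frac{1216418081}{3070048156} + 447269 = \frac{1373136152267883}{3070048156}$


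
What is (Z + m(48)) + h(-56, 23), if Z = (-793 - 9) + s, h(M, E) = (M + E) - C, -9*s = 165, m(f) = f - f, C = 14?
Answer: -2602/3 ≈ -867.33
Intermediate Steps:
m(f) = 0
s = -55/3 (s = -⅑*165 = -55/3 ≈ -18.333)
h(M, E) = -14 + E + M (h(M, E) = (M + E) - 1*14 = (E + M) - 14 = -14 + E + M)
Z = -2461/3 (Z = (-793 - 9) - 55/3 = -802 - 55/3 = -2461/3 ≈ -820.33)
(Z + m(48)) + h(-56, 23) = (-2461/3 + 0) + (-14 + 23 - 56) = -2461/3 - 47 = -2602/3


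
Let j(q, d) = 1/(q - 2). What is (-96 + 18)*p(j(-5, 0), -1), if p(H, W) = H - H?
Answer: 0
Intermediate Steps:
j(q, d) = 1/(-2 + q)
p(H, W) = 0
(-96 + 18)*p(j(-5, 0), -1) = (-96 + 18)*0 = -78*0 = 0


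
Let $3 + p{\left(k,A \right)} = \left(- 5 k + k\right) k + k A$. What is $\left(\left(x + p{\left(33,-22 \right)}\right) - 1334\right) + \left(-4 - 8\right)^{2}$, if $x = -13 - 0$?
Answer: $-6288$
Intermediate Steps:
$p{\left(k,A \right)} = -3 - 4 k^{2} + A k$ ($p{\left(k,A \right)} = -3 + \left(\left(- 5 k + k\right) k + k A\right) = -3 + \left(- 4 k k + A k\right) = -3 + \left(- 4 k^{2} + A k\right) = -3 - 4 k^{2} + A k$)
$x = -13$ ($x = -13 + 0 = -13$)
$\left(\left(x + p{\left(33,-22 \right)}\right) - 1334\right) + \left(-4 - 8\right)^{2} = \left(\left(-13 - \left(729 + 4356\right)\right) - 1334\right) + \left(-4 - 8\right)^{2} = \left(\left(-13 - 5085\right) - 1334\right) + \left(-12\right)^{2} = \left(\left(-13 - 5085\right) - 1334\right) + 144 = \left(-5098 - 1334\right) + 144 = -6432 + 144 = -6288$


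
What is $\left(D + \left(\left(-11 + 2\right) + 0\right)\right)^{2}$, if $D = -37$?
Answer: $2116$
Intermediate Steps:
$\left(D + \left(\left(-11 + 2\right) + 0\right)\right)^{2} = \left(-37 + \left(\left(-11 + 2\right) + 0\right)\right)^{2} = \left(-37 + \left(-9 + 0\right)\right)^{2} = \left(-37 - 9\right)^{2} = \left(-46\right)^{2} = 2116$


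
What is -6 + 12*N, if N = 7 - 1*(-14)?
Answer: 246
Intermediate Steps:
N = 21 (N = 7 + 14 = 21)
-6 + 12*N = -6 + 12*21 = -6 + 252 = 246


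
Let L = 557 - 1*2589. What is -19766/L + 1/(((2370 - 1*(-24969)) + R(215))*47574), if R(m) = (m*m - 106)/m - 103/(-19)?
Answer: 26465667348622721/2720744513213832 ≈ 9.7274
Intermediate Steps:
R(m) = 103/19 + (-106 + m**2)/m (R(m) = (m**2 - 106)/m - 103*(-1/19) = (-106 + m**2)/m + 103/19 = 103/19 + (-106 + m**2)/m)
L = -2032 (L = 557 - 2589 = -2032)
-19766/L + 1/(((2370 - 1*(-24969)) + R(215))*47574) = -19766/(-2032) + 1/(((2370 - 1*(-24969)) + (103/19 + 215 - 106/215))*47574) = -19766*(-1/2032) + (1/47574)/((2370 + 24969) + (103/19 + 215 - 106*1/215)) = 9883/1016 + (1/47574)/(27339 + (103/19 + 215 - 106/215)) = 9883/1016 + (1/47574)/(27339 + 898406/4085) = 9883/1016 + (1/47574)/(112578221/4085) = 9883/1016 + (4085/112578221)*(1/47574) = 9883/1016 + 4085/5355796285854 = 26465667348622721/2720744513213832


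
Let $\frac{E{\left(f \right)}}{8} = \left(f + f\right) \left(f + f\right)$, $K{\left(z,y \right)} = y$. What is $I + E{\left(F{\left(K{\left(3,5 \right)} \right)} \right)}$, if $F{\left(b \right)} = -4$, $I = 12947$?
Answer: $13459$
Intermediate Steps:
$E{\left(f \right)} = 32 f^{2}$ ($E{\left(f \right)} = 8 \left(f + f\right) \left(f + f\right) = 8 \cdot 2 f 2 f = 8 \cdot 4 f^{2} = 32 f^{2}$)
$I + E{\left(F{\left(K{\left(3,5 \right)} \right)} \right)} = 12947 + 32 \left(-4\right)^{2} = 12947 + 32 \cdot 16 = 12947 + 512 = 13459$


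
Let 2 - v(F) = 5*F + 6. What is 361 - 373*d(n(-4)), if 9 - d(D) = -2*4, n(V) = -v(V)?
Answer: -5980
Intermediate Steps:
v(F) = -4 - 5*F (v(F) = 2 - (5*F + 6) = 2 - (6 + 5*F) = 2 + (-6 - 5*F) = -4 - 5*F)
n(V) = 4 + 5*V (n(V) = -(-4 - 5*V) = 4 + 5*V)
d(D) = 17 (d(D) = 9 - (-2)*4 = 9 - 1*(-8) = 9 + 8 = 17)
361 - 373*d(n(-4)) = 361 - 373*17 = 361 - 6341 = -5980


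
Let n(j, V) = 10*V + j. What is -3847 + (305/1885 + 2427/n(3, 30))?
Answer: -146171065/38077 ≈ -3838.8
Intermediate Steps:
n(j, V) = j + 10*V
-3847 + (305/1885 + 2427/n(3, 30)) = -3847 + (305/1885 + 2427/(3 + 10*30)) = -3847 + (305*(1/1885) + 2427/(3 + 300)) = -3847 + (61/377 + 2427/303) = -3847 + (61/377 + 2427*(1/303)) = -3847 + (61/377 + 809/101) = -3847 + 311154/38077 = -146171065/38077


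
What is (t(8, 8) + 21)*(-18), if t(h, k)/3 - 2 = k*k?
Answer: -3942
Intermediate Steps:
t(h, k) = 6 + 3*k**2 (t(h, k) = 6 + 3*(k*k) = 6 + 3*k**2)
(t(8, 8) + 21)*(-18) = ((6 + 3*8**2) + 21)*(-18) = ((6 + 3*64) + 21)*(-18) = ((6 + 192) + 21)*(-18) = (198 + 21)*(-18) = 219*(-18) = -3942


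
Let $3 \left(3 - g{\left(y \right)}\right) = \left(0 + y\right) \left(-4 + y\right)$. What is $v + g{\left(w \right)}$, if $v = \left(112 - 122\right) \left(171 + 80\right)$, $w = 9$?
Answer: $-2522$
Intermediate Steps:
$v = -2510$ ($v = \left(-10\right) 251 = -2510$)
$g{\left(y \right)} = 3 - \frac{y \left(-4 + y\right)}{3}$ ($g{\left(y \right)} = 3 - \frac{\left(0 + y\right) \left(-4 + y\right)}{3} = 3 - \frac{y \left(-4 + y\right)}{3}$)
$v + g{\left(w \right)} = -2510 + \left(3 - \frac{9^{2}}{3} + \frac{4}{3} \cdot 9\right) = -2510 + \left(3 - 27 + 12\right) = -2510 - 12 = -2522$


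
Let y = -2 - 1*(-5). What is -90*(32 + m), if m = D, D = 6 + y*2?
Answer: -3960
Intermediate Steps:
y = 3 (y = -2 + 5 = 3)
D = 12 (D = 6 + 3*2 = 6 + 6 = 12)
m = 12
-90*(32 + m) = -90*(32 + 12) = -90*44 = -3960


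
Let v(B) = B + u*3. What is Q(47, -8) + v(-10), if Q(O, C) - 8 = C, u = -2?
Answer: -16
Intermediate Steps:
Q(O, C) = 8 + C
v(B) = -6 + B (v(B) = B - 2*3 = B - 6 = -6 + B)
Q(47, -8) + v(-10) = (8 - 8) + (-6 - 10) = 0 - 16 = -16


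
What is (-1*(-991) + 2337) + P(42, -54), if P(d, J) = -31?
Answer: 3297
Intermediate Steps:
(-1*(-991) + 2337) + P(42, -54) = (-1*(-991) + 2337) - 31 = (991 + 2337) - 31 = 3328 - 31 = 3297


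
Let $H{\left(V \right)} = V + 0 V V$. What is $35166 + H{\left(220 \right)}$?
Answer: $35386$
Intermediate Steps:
$H{\left(V \right)} = V$ ($H{\left(V \right)} = V + 0 V = V + 0 = V$)
$35166 + H{\left(220 \right)} = 35166 + 220 = 35386$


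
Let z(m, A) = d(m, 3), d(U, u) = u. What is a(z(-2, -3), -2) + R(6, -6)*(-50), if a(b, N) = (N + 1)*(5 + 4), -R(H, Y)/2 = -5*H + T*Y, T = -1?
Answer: -2409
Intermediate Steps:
R(H, Y) = 2*Y + 10*H (R(H, Y) = -2*(-5*H - Y) = -2*(-Y - 5*H) = 2*Y + 10*H)
z(m, A) = 3
a(b, N) = 9 + 9*N (a(b, N) = (1 + N)*9 = 9 + 9*N)
a(z(-2, -3), -2) + R(6, -6)*(-50) = (9 + 9*(-2)) + (2*(-6) + 10*6)*(-50) = (9 - 18) + (-12 + 60)*(-50) = -9 + 48*(-50) = -9 - 2400 = -2409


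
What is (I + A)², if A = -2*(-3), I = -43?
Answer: 1369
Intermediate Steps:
A = 6
(I + A)² = (-43 + 6)² = (-37)² = 1369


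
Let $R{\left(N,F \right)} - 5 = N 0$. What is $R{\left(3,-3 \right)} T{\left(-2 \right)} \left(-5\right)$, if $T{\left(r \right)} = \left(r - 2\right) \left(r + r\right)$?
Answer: $-400$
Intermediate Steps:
$R{\left(N,F \right)} = 5$ ($R{\left(N,F \right)} = 5 + N 0 = 5 + 0 = 5$)
$T{\left(r \right)} = 2 r \left(-2 + r\right)$ ($T{\left(r \right)} = \left(-2 + r\right) 2 r = 2 r \left(-2 + r\right)$)
$R{\left(3,-3 \right)} T{\left(-2 \right)} \left(-5\right) = 5 \cdot 2 \left(-2\right) \left(-2 - 2\right) \left(-5\right) = 5 \cdot 2 \left(-2\right) \left(-4\right) \left(-5\right) = 5 \cdot 16 \left(-5\right) = 5 \left(-80\right) = -400$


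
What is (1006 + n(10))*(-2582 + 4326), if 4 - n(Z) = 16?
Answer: 1733536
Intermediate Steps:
n(Z) = -12 (n(Z) = 4 - 1*16 = 4 - 16 = -12)
(1006 + n(10))*(-2582 + 4326) = (1006 - 12)*(-2582 + 4326) = 994*1744 = 1733536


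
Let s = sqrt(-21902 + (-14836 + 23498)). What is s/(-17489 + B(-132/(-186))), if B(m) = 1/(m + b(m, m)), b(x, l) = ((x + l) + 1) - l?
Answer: -75*I*sqrt(3310)/655822 ≈ -0.0065794*I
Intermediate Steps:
b(x, l) = 1 + x (b(x, l) = ((l + x) + 1) - l = (1 + l + x) - l = 1 + x)
B(m) = 1/(1 + 2*m) (B(m) = 1/(m + (1 + m)) = 1/(1 + 2*m))
s = 2*I*sqrt(3310) (s = sqrt(-21902 + 8662) = sqrt(-13240) = 2*I*sqrt(3310) ≈ 115.07*I)
s/(-17489 + B(-132/(-186))) = (2*I*sqrt(3310))/(-17489 + 1/(1 + 2*(-132/(-186)))) = (2*I*sqrt(3310))/(-17489 + 1/(1 + 2*(-132*(-1/186)))) = (2*I*sqrt(3310))/(-17489 + 1/(1 + 2*(22/31))) = (2*I*sqrt(3310))/(-17489 + 1/(1 + 44/31)) = (2*I*sqrt(3310))/(-17489 + 1/(75/31)) = (2*I*sqrt(3310))/(-17489 + 31/75) = (2*I*sqrt(3310))/(-1311644/75) = (2*I*sqrt(3310))*(-75/1311644) = -75*I*sqrt(3310)/655822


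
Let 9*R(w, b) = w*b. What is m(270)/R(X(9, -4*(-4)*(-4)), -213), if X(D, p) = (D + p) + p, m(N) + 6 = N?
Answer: 792/8449 ≈ 0.093739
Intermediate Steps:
m(N) = -6 + N
X(D, p) = D + 2*p
R(w, b) = b*w/9 (R(w, b) = (w*b)/9 = (b*w)/9 = b*w/9)
m(270)/R(X(9, -4*(-4)*(-4)), -213) = (-6 + 270)/(((⅑)*(-213)*(9 + 2*(-4*(-4)*(-4))))) = 264/(((⅑)*(-213)*(9 + 2*(16*(-4))))) = 264/(((⅑)*(-213)*(9 + 2*(-64)))) = 264/(((⅑)*(-213)*(9 - 128))) = 264/(((⅑)*(-213)*(-119))) = 264/(8449/3) = 264*(3/8449) = 792/8449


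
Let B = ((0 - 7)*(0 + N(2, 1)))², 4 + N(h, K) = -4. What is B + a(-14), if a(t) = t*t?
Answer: 3332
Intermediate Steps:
N(h, K) = -8 (N(h, K) = -4 - 4 = -8)
a(t) = t²
B = 3136 (B = ((0 - 7)*(0 - 8))² = (-7*(-8))² = 56² = 3136)
B + a(-14) = 3136 + (-14)² = 3136 + 196 = 3332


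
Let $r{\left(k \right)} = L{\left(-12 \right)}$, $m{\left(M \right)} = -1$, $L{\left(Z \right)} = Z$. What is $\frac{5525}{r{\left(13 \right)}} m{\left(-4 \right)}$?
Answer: $\frac{5525}{12} \approx 460.42$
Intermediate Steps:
$r{\left(k \right)} = -12$
$\frac{5525}{r{\left(13 \right)}} m{\left(-4 \right)} = \frac{5525}{-12} \left(-1\right) = 5525 \left(- \frac{1}{12}\right) \left(-1\right) = \left(- \frac{5525}{12}\right) \left(-1\right) = \frac{5525}{12}$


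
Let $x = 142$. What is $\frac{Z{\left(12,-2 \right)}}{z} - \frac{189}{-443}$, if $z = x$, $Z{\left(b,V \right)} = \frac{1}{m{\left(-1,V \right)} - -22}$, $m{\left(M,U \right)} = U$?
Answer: $\frac{537203}{1258120} \approx 0.42699$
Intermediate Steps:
$Z{\left(b,V \right)} = \frac{1}{22 + V}$ ($Z{\left(b,V \right)} = \frac{1}{V - -22} = \frac{1}{V + 22} = \frac{1}{22 + V}$)
$z = 142$
$\frac{Z{\left(12,-2 \right)}}{z} - \frac{189}{-443} = \frac{1}{\left(22 - 2\right) 142} - \frac{189}{-443} = \frac{1}{20} \cdot \frac{1}{142} - - \frac{189}{443} = \frac{1}{20} \cdot \frac{1}{142} + \frac{189}{443} = \frac{1}{2840} + \frac{189}{443} = \frac{537203}{1258120}$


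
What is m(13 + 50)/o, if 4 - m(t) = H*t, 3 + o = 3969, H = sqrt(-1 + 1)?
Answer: 2/1983 ≈ 0.0010086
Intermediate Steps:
H = 0 (H = sqrt(0) = 0)
o = 3966 (o = -3 + 3969 = 3966)
m(t) = 4 (m(t) = 4 - 0*t = 4 - 1*0 = 4 + 0 = 4)
m(13 + 50)/o = 4/3966 = 4*(1/3966) = 2/1983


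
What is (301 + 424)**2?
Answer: 525625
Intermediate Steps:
(301 + 424)**2 = 725**2 = 525625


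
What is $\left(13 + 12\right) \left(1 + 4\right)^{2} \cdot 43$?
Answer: $26875$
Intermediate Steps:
$\left(13 + 12\right) \left(1 + 4\right)^{2} \cdot 43 = 25 \cdot 5^{2} \cdot 43 = 25 \cdot 25 \cdot 43 = 625 \cdot 43 = 26875$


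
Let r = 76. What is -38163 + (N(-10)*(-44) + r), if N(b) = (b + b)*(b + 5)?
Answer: -42487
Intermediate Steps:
N(b) = 2*b*(5 + b) (N(b) = (2*b)*(5 + b) = 2*b*(5 + b))
-38163 + (N(-10)*(-44) + r) = -38163 + ((2*(-10)*(5 - 10))*(-44) + 76) = -38163 + ((2*(-10)*(-5))*(-44) + 76) = -38163 + (100*(-44) + 76) = -38163 + (-4400 + 76) = -38163 - 4324 = -42487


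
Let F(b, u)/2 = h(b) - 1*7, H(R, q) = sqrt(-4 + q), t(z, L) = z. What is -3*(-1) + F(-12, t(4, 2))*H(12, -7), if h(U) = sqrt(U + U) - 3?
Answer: 3 - 4*sqrt(66) - 20*I*sqrt(11) ≈ -29.496 - 66.333*I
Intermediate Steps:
h(U) = -3 + sqrt(2)*sqrt(U) (h(U) = sqrt(2*U) - 3 = sqrt(2)*sqrt(U) - 3 = -3 + sqrt(2)*sqrt(U))
F(b, u) = -20 + 2*sqrt(2)*sqrt(b) (F(b, u) = 2*((-3 + sqrt(2)*sqrt(b)) - 1*7) = 2*((-3 + sqrt(2)*sqrt(b)) - 7) = 2*(-10 + sqrt(2)*sqrt(b)) = -20 + 2*sqrt(2)*sqrt(b))
-3*(-1) + F(-12, t(4, 2))*H(12, -7) = -3*(-1) + (-20 + 2*sqrt(2)*sqrt(-12))*sqrt(-4 - 7) = 3 + (-20 + 2*sqrt(2)*(2*I*sqrt(3)))*sqrt(-11) = 3 + (-20 + 4*I*sqrt(6))*(I*sqrt(11)) = 3 + I*sqrt(11)*(-20 + 4*I*sqrt(6))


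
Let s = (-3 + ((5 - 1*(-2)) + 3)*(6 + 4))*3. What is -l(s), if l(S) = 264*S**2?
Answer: -22355784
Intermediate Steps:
s = 291 (s = (-3 + ((5 + 2) + 3)*10)*3 = (-3 + (7 + 3)*10)*3 = (-3 + 10*10)*3 = (-3 + 100)*3 = 97*3 = 291)
-l(s) = -264*291**2 = -264*84681 = -1*22355784 = -22355784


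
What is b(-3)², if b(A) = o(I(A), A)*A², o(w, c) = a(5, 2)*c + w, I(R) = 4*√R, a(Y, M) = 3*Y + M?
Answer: 206793 - 33048*I*√3 ≈ 2.0679e+5 - 57241.0*I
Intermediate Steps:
a(Y, M) = M + 3*Y
o(w, c) = w + 17*c (o(w, c) = (2 + 3*5)*c + w = (2 + 15)*c + w = 17*c + w = w + 17*c)
b(A) = A²*(4*√A + 17*A) (b(A) = (4*√A + 17*A)*A² = A²*(4*√A + 17*A))
b(-3)² = (4*(-3)^(5/2) + 17*(-3)³)² = (4*(9*I*√3) + 17*(-27))² = (36*I*√3 - 459)² = (-459 + 36*I*√3)²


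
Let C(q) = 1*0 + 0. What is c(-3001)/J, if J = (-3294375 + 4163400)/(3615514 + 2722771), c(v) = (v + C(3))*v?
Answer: 11416520209657/173805 ≈ 6.5686e+7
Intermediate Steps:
C(q) = 0 (C(q) = 0 + 0 = 0)
c(v) = v**2 (c(v) = (v + 0)*v = v*v = v**2)
J = 173805/1267657 (J = 869025/6338285 = 869025*(1/6338285) = 173805/1267657 ≈ 0.13711)
c(-3001)/J = (-3001)**2/(173805/1267657) = 9006001*(1267657/173805) = 11416520209657/173805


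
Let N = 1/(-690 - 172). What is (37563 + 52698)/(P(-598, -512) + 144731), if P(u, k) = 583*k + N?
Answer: -77804982/132545431 ≈ -0.58701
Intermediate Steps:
N = -1/862 (N = 1/(-862) = -1/862 ≈ -0.0011601)
P(u, k) = -1/862 + 583*k (P(u, k) = 583*k - 1/862 = -1/862 + 583*k)
(37563 + 52698)/(P(-598, -512) + 144731) = (37563 + 52698)/((-1/862 + 583*(-512)) + 144731) = 90261/((-1/862 - 298496) + 144731) = 90261/(-257303553/862 + 144731) = 90261/(-132545431/862) = 90261*(-862/132545431) = -77804982/132545431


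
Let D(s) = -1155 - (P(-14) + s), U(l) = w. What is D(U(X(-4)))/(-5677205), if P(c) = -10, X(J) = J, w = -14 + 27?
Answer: 1158/5677205 ≈ 0.00020397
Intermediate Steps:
w = 13
U(l) = 13
D(s) = -1145 - s (D(s) = -1155 - (-10 + s) = -1155 + (10 - s) = -1145 - s)
D(U(X(-4)))/(-5677205) = (-1145 - 1*13)/(-5677205) = (-1145 - 13)*(-1/5677205) = -1158*(-1/5677205) = 1158/5677205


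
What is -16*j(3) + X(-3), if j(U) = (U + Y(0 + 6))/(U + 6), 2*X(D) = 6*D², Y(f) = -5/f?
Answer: 625/27 ≈ 23.148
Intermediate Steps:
X(D) = 3*D² (X(D) = (6*D²)/2 = 3*D²)
j(U) = (-⅚ + U)/(6 + U) (j(U) = (U - 5/(0 + 6))/(U + 6) = (U - 5/6)/(6 + U) = (U - 5*⅙)/(6 + U) = (U - ⅚)/(6 + U) = (-⅚ + U)/(6 + U))
-16*j(3) + X(-3) = -16*(-⅚ + 3)/(6 + 3) + 3*(-3)² = -16*13/(9*6) + 3*9 = -16*13/(9*6) + 27 = -16*13/54 + 27 = -104/27 + 27 = 625/27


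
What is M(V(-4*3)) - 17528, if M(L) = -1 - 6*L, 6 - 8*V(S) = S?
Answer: -35085/2 ≈ -17543.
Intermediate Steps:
V(S) = ¾ - S/8
M(V(-4*3)) - 17528 = (-1 - 6*(¾ - (-1)*3/2)) - 17528 = (-1 - 6*(¾ - ⅛*(-12))) - 17528 = (-1 - 6*(¾ + 3/2)) - 17528 = (-1 - 6*9/4) - 17528 = (-1 - 27/2) - 17528 = -29/2 - 17528 = -35085/2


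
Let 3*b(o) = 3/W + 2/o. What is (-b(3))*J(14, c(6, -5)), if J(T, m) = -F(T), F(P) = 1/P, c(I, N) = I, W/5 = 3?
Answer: 13/630 ≈ 0.020635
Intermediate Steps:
W = 15 (W = 5*3 = 15)
b(o) = 1/15 + 2/(3*o) (b(o) = (3/15 + 2/o)/3 = (3*(1/15) + 2/o)/3 = (⅕ + 2/o)/3 = 1/15 + 2/(3*o))
J(T, m) = -1/T
(-b(3))*J(14, c(6, -5)) = (-(10 + 3)/(15*3))*(-1/14) = (-13/(15*3))*(-1*1/14) = -1*13/45*(-1/14) = -13/45*(-1/14) = 13/630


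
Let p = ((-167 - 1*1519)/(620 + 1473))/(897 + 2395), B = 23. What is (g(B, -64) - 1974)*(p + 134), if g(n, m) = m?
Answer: -470410761571/1722539 ≈ -2.7309e+5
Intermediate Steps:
p = -843/3445078 (p = ((-167 - 1519)/2093)/3292 = -1686*1/2093*(1/3292) = -1686/2093*1/3292 = -843/3445078 ≈ -0.00024470)
(g(B, -64) - 1974)*(p + 134) = (-64 - 1974)*(-843/3445078 + 134) = -2038*461639609/3445078 = -470410761571/1722539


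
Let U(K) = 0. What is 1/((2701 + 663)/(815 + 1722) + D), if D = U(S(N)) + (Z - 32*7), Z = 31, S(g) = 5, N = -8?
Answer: -2537/486277 ≈ -0.0052172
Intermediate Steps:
D = -193 (D = 0 + (31 - 32*7) = 0 + (31 - 224) = 0 - 193 = -193)
1/((2701 + 663)/(815 + 1722) + D) = 1/((2701 + 663)/(815 + 1722) - 193) = 1/(3364/2537 - 193) = 1/(-486277/2537) = -2537/486277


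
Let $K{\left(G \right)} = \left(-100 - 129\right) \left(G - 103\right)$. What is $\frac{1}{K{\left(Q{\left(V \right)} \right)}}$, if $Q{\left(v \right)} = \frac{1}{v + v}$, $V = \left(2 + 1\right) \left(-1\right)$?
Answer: $\frac{6}{141751} \approx 4.2328 \cdot 10^{-5}$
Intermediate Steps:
$V = -3$ ($V = 3 \left(-1\right) = -3$)
$Q{\left(v \right)} = \frac{1}{2 v}$
$K{\left(G \right)} = 23587 - 229 G$ ($K{\left(G \right)} = - 229 \left(-103 + G\right) = 23587 - 229 G$)
$\frac{1}{K{\left(Q{\left(V \right)} \right)}} = \frac{1}{23587 - 229 \frac{1}{2 \left(-3\right)}} = \frac{1}{23587 - 229 \cdot \frac{1}{2} \left(- \frac{1}{3}\right)} = \frac{1}{23587 - - \frac{229}{6}} = \frac{1}{23587 + \frac{229}{6}} = \frac{1}{\frac{141751}{6}} = \frac{6}{141751}$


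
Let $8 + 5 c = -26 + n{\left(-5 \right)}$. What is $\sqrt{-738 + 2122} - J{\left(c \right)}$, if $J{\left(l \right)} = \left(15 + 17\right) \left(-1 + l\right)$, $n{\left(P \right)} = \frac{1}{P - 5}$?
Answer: $\frac{6256}{25} + 2 \sqrt{346} \approx 287.44$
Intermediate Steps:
$n{\left(P \right)} = \frac{1}{-5 + P}$
$c = - \frac{341}{50}$ ($c = - \frac{8}{5} + \frac{-26 + \frac{1}{-5 - 5}}{5} = - \frac{8}{5} + \frac{-26 + \frac{1}{-10}}{5} = - \frac{8}{5} + \frac{-26 - \frac{1}{10}}{5} = - \frac{8}{5} + \frac{1}{5} \left(- \frac{261}{10}\right) = - \frac{8}{5} - \frac{261}{50} = - \frac{341}{50} \approx -6.82$)
$J{\left(l \right)} = -32 + 32 l$ ($J{\left(l \right)} = 32 \left(-1 + l\right) = -32 + 32 l$)
$\sqrt{-738 + 2122} - J{\left(c \right)} = \sqrt{-738 + 2122} - \left(-32 + 32 \left(- \frac{341}{50}\right)\right) = \sqrt{1384} - \left(-32 - \frac{5456}{25}\right) = 2 \sqrt{346} - - \frac{6256}{25} = 2 \sqrt{346} + \frac{6256}{25} = \frac{6256}{25} + 2 \sqrt{346}$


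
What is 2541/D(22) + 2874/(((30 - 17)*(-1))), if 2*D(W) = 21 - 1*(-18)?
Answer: -1180/13 ≈ -90.769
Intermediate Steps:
D(W) = 39/2 (D(W) = (21 - 1*(-18))/2 = (21 + 18)/2 = (½)*39 = 39/2)
2541/D(22) + 2874/(((30 - 17)*(-1))) = 2541/(39/2) + 2874/(((30 - 17)*(-1))) = 2541*(2/39) + 2874/((13*(-1))) = 1694/13 + 2874/(-13) = 1694/13 + 2874*(-1/13) = 1694/13 - 2874/13 = -1180/13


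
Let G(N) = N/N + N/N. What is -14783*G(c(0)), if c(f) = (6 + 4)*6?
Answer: -29566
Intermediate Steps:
c(f) = 60 (c(f) = 10*6 = 60)
G(N) = 2 (G(N) = 1 + 1 = 2)
-14783*G(c(0)) = -14783*2 = -29566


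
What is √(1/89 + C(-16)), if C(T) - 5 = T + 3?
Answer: 3*I*√7031/89 ≈ 2.8264*I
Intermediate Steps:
C(T) = 8 + T (C(T) = 5 + (T + 3) = 5 + (3 + T) = 8 + T)
√(1/89 + C(-16)) = √(1/89 + (8 - 16)) = √(1/89 - 8) = √(-711/89) = 3*I*√7031/89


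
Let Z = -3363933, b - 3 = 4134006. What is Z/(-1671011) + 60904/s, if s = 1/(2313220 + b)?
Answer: 656142579797485109/1671011 ≈ 3.9266e+11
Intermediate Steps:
b = 4134009 (b = 3 + 4134006 = 4134009)
s = 1/6447229 (s = 1/(2313220 + 4134009) = 1/6447229 ≈ 1.5511e-7)
Z/(-1671011) + 60904/s = -3363933/(-1671011) + 60904/(1/6447229) = -3363933*(-1/1671011) + 60904*6447229 = 3363933/1671011 + 392662035016 = 656142579797485109/1671011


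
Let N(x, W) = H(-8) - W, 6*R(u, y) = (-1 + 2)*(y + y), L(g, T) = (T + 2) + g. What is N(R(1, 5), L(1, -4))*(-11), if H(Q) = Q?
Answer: 77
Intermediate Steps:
L(g, T) = 2 + T + g (L(g, T) = (2 + T) + g = 2 + T + g)
R(u, y) = y/3 (R(u, y) = ((-1 + 2)*(y + y))/6 = (1*(2*y))/6 = (2*y)/6 = y/3)
N(x, W) = -8 - W
N(R(1, 5), L(1, -4))*(-11) = (-8 - (2 - 4 + 1))*(-11) = (-8 - 1*(-1))*(-11) = (-8 + 1)*(-11) = -7*(-11) = 77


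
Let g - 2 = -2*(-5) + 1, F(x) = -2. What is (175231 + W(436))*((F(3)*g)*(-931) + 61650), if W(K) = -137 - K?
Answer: 14995437248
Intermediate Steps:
g = 13 (g = 2 + (-2*(-5) + 1) = 2 + (10 + 1) = 2 + 11 = 13)
(175231 + W(436))*((F(3)*g)*(-931) + 61650) = (175231 + (-137 - 1*436))*(-2*13*(-931) + 61650) = (175231 + (-137 - 436))*(-26*(-931) + 61650) = (175231 - 573)*(24206 + 61650) = 174658*85856 = 14995437248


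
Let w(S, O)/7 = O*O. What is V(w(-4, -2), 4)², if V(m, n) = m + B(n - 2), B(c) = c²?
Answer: 1024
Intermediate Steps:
w(S, O) = 7*O² (w(S, O) = 7*(O*O) = 7*O²)
V(m, n) = m + (-2 + n)² (V(m, n) = m + (n - 2)² = m + (-2 + n)²)
V(w(-4, -2), 4)² = (7*(-2)² + (-2 + 4)²)² = (7*4 + 2²)² = (28 + 4)² = 32² = 1024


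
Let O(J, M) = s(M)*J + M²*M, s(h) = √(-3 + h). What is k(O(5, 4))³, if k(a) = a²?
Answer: 107918163081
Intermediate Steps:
O(J, M) = M³ + J*√(-3 + M) (O(J, M) = √(-3 + M)*J + M²*M = J*√(-3 + M) + M³ = M³ + J*√(-3 + M))
k(O(5, 4))³ = ((4³ + 5*√(-3 + 4))²)³ = ((64 + 5*√1)²)³ = ((64 + 5*1)²)³ = ((64 + 5)²)³ = (69²)³ = 4761³ = 107918163081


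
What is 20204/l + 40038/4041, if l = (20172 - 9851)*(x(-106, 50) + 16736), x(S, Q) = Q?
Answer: 1156099553332/116682734091 ≈ 9.9081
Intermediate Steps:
l = 173248306 (l = (20172 - 9851)*(50 + 16736) = 10321*16786 = 173248306)
20204/l + 40038/4041 = 20204/173248306 + 40038/4041 = 20204*(1/173248306) + 40038*(1/4041) = 10102/86624153 + 13346/1347 = 1156099553332/116682734091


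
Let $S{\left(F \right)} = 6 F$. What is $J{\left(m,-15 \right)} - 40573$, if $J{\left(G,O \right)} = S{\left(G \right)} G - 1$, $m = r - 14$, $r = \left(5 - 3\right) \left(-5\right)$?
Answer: $-37118$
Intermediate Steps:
$r = -10$ ($r = 2 \left(-5\right) = -10$)
$m = -24$ ($m = -10 - 14 = -24$)
$J{\left(G,O \right)} = -1 + 6 G^{2}$ ($J{\left(G,O \right)} = 6 G G - 1 = 6 G^{2} - 1 = -1 + 6 G^{2}$)
$J{\left(m,-15 \right)} - 40573 = \left(-1 + 6 \left(-24\right)^{2}\right) - 40573 = \left(-1 + 6 \cdot 576\right) - 40573 = \left(-1 + 3456\right) - 40573 = 3455 - 40573 = -37118$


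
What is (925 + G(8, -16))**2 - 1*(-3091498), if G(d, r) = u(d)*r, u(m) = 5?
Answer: 3805523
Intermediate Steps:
G(d, r) = 5*r
(925 + G(8, -16))**2 - 1*(-3091498) = (925 + 5*(-16))**2 - 1*(-3091498) = (925 - 80)**2 + 3091498 = 845**2 + 3091498 = 714025 + 3091498 = 3805523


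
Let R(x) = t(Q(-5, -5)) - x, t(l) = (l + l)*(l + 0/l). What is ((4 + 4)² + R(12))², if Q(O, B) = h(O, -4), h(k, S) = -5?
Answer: 10404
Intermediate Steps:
Q(O, B) = -5
t(l) = 2*l² (t(l) = (2*l)*(l + 0) = (2*l)*l = 2*l²)
R(x) = 50 - x (R(x) = 2*(-5)² - x = 2*25 - x = 50 - x)
((4 + 4)² + R(12))² = ((4 + 4)² + (50 - 1*12))² = (8² + (50 - 12))² = (64 + 38)² = 102² = 10404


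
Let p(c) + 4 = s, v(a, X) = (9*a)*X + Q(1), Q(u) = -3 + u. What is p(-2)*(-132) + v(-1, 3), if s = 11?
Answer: -953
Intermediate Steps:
v(a, X) = -2 + 9*X*a (v(a, X) = (9*a)*X + (-3 + 1) = 9*X*a - 2 = -2 + 9*X*a)
p(c) = 7 (p(c) = -4 + 11 = 7)
p(-2)*(-132) + v(-1, 3) = 7*(-132) + (-2 + 9*3*(-1)) = -924 + (-2 - 27) = -924 - 29 = -953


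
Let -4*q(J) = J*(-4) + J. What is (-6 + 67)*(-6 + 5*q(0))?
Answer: -366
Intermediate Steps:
q(J) = 3*J/4 (q(J) = -(J*(-4) + J)/4 = -(-4*J + J)/4 = -(-3)*J/4 = 3*J/4)
(-6 + 67)*(-6 + 5*q(0)) = (-6 + 67)*(-6 + 5*((3/4)*0)) = 61*(-6 + 5*0) = 61*(-6 + 0) = 61*(-6) = -366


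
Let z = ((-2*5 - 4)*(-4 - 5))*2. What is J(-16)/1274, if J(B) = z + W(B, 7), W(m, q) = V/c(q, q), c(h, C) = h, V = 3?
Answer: 1767/8918 ≈ 0.19814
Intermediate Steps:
W(m, q) = 3/q
z = 252 (z = ((-10 - 4)*(-9))*2 = -14*(-9)*2 = 126*2 = 252)
J(B) = 1767/7 (J(B) = 252 + 3/7 = 1767/7)
J(-16)/1274 = (1767/7)/1274 = (1767/7)*(1/1274) = 1767/8918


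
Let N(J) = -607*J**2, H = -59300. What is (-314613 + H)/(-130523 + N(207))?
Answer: 373913/26139866 ≈ 0.014304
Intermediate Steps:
(-314613 + H)/(-130523 + N(207)) = (-314613 - 59300)/(-130523 - 607*207**2) = -373913/(-130523 - 607*42849) = -373913/(-130523 - 26009343) = -373913/(-26139866) = -373913*(-1/26139866) = 373913/26139866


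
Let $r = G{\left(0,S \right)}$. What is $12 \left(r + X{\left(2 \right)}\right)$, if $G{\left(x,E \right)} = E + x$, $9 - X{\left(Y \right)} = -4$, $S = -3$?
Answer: $120$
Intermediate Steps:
$X{\left(Y \right)} = 13$ ($X{\left(Y \right)} = 9 - -4 = 9 + 4 = 13$)
$r = -3$ ($r = -3 + 0 = -3$)
$12 \left(r + X{\left(2 \right)}\right) = 12 \left(-3 + 13\right) = 12 \cdot 10 = 120$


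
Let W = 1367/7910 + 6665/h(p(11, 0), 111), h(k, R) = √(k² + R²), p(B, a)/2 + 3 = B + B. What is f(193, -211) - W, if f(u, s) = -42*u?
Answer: -64119827/7910 - 1333*√13765/2753 ≈ -8163.0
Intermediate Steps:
p(B, a) = -6 + 4*B (p(B, a) = -6 + 2*(B + B) = -6 + 2*(2*B) = -6 + 4*B)
h(k, R) = √(R² + k²)
W = 1367/7910 + 1333*√13765/2753 (W = 1367/7910 + 6665/(√(111² + (-6 + 4*11)²)) = 1367*(1/7910) + 6665/(√(12321 + (-6 + 44)²)) = 1367/7910 + 6665/(√(12321 + 38²)) = 1367/7910 + 6665/(√(12321 + 1444)) = 1367/7910 + 6665/(√13765) = 1367/7910 + 6665*(√13765/13765) = 1367/7910 + 1333*√13765/2753 ≈ 56.981)
f(193, -211) - W = -42*193 - (1367/7910 + 1333*√13765/2753) = -8106 + (-1367/7910 - 1333*√13765/2753) = -64119827/7910 - 1333*√13765/2753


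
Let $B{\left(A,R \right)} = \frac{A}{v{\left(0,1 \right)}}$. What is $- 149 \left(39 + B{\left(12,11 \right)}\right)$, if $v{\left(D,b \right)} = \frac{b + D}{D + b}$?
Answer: $-7599$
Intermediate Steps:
$v{\left(D,b \right)} = 1$ ($v{\left(D,b \right)} = \frac{D + b}{D + b} = 1$)
$B{\left(A,R \right)} = A$ ($B{\left(A,R \right)} = \frac{A}{1} = A 1 = A$)
$- 149 \left(39 + B{\left(12,11 \right)}\right) = - 149 \left(39 + 12\right) = \left(-149\right) 51 = -7599$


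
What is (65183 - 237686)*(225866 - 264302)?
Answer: 6630325308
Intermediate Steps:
(65183 - 237686)*(225866 - 264302) = -172503*(-38436) = 6630325308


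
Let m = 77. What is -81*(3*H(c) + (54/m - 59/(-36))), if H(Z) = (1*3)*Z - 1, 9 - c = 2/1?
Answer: -1555263/308 ≈ -5049.6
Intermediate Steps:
c = 7 (c = 9 - 2/1 = 9 - 2 = 7)
H(Z) = -1 + 3*Z (H(Z) = 3*Z - 1 = -1 + 3*Z)
-81*(3*H(c) + (54/m - 59/(-36))) = -81*(3*(-1 + 3*7) + (54/77 - 59/(-36))) = -81*(3*(-1 + 21) + (54*(1/77) - 59*(-1/36))) = -81*(3*20 + (54/77 + 59/36)) = -81*(60 + 6487/2772) = -81*172807/2772 = -1555263/308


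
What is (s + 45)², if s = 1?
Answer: 2116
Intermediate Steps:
(s + 45)² = (1 + 45)² = 46² = 2116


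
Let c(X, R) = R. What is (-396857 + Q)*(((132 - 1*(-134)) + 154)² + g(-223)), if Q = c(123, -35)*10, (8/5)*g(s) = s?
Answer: -560095632595/8 ≈ -7.0012e+10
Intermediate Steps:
g(s) = 5*s/8
Q = -350 (Q = -35*10 = -350)
(-396857 + Q)*(((132 - 1*(-134)) + 154)² + g(-223)) = (-396857 - 350)*(((132 - 1*(-134)) + 154)² + (5/8)*(-223)) = -397207*(((132 + 134) + 154)² - 1115/8) = -397207*((266 + 154)² - 1115/8) = -397207*(420² - 1115/8) = -397207*(176400 - 1115/8) = -397207*1410085/8 = -560095632595/8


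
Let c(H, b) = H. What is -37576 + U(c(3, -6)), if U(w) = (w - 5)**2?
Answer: -37572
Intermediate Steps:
U(w) = (-5 + w)**2
-37576 + U(c(3, -6)) = -37576 + (-5 + 3)**2 = -37576 + (-2)**2 = -37576 + 4 = -37572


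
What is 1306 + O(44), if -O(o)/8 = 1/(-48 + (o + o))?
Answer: 6529/5 ≈ 1305.8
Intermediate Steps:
O(o) = -8/(-48 + 2*o) (O(o) = -8/(-48 + (o + o)) = -8/(-48 + 2*o))
1306 + O(44) = 1306 - 4/(-24 + 44) = 1306 - 4/20 = 1306 - 4*1/20 = 1306 - ⅕ = 6529/5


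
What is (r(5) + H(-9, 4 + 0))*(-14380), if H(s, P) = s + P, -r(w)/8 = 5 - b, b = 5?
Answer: 71900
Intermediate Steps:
r(w) = 0 (r(w) = -8*(5 - 1*5) = -8*(5 - 5) = -8*0 = 0)
H(s, P) = P + s
(r(5) + H(-9, 4 + 0))*(-14380) = (0 + ((4 + 0) - 9))*(-14380) = (0 + (4 - 9))*(-14380) = (0 - 5)*(-14380) = -5*(-14380) = 71900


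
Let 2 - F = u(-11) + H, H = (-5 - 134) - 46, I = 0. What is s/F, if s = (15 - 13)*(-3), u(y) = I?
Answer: -6/187 ≈ -0.032086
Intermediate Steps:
H = -185 (H = -139 - 46 = -185)
u(y) = 0
F = 187 (F = 2 - (0 - 185) = 2 - 1*(-185) = 2 + 185 = 187)
s = -6 (s = 2*(-3) = -6)
s/F = -6/187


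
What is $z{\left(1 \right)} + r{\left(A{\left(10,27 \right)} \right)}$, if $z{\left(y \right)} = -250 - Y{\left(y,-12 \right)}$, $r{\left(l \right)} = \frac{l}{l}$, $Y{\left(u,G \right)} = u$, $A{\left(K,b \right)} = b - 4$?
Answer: $-250$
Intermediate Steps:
$A{\left(K,b \right)} = -4 + b$
$r{\left(l \right)} = 1$
$z{\left(y \right)} = -250 - y$
$z{\left(1 \right)} + r{\left(A{\left(10,27 \right)} \right)} = \left(-250 - 1\right) + 1 = -251 + 1 = -250$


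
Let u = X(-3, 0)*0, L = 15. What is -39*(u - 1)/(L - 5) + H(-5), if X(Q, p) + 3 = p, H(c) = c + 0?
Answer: -11/10 ≈ -1.1000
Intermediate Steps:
H(c) = c
X(Q, p) = -3 + p
u = 0 (u = (-3 + 0)*0 = -3*0 = 0)
-39*(u - 1)/(L - 5) + H(-5) = -39*(0 - 1)/(15 - 5) - 5 = -(-39)/10 - 5 = -39*(-1/10) - 5 = 39/10 - 5 = -11/10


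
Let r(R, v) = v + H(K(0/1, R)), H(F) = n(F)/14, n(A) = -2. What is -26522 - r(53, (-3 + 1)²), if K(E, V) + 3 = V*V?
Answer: -185681/7 ≈ -26526.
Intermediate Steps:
K(E, V) = -3 + V² (K(E, V) = -3 + V*V = -3 + V²)
H(F) = -⅐ (H(F) = -2/14 = -2*1/14 = -⅐)
r(R, v) = -⅐ + v (r(R, v) = v - ⅐ = -⅐ + v)
-26522 - r(53, (-3 + 1)²) = -26522 - (-⅐ + (-3 + 1)²) = -26522 - (-⅐ + (-2)²) = -26522 - (-⅐ + 4) = -26522 - 1*27/7 = -26522 - 27/7 = -185681/7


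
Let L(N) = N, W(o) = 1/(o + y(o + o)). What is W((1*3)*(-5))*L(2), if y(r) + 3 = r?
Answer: -1/24 ≈ -0.041667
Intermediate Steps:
y(r) = -3 + r
W(o) = 1/(-3 + 3*o) (W(o) = 1/(o + (-3 + (o + o))) = 1/(o + (-3 + 2*o)) = 1/(-3 + 3*o))
W((1*3)*(-5))*L(2) = (1/(3*(-1 + (1*3)*(-5))))*2 = (1/(3*(-1 + 3*(-5))))*2 = (1/(3*(-1 - 15)))*2 = ((⅓)/(-16))*2 = ((⅓)*(-1/16))*2 = -1/48*2 = -1/24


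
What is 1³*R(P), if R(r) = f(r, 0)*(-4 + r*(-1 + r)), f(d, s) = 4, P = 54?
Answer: 11432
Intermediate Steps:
R(r) = -16 + 4*r*(-1 + r) (R(r) = 4*(-4 + r*(-1 + r)) = -16 + 4*r*(-1 + r))
1³*R(P) = 1³*(-16 - 4*54 + 4*54²) = 1*(-16 - 216 + 4*2916) = 1*(-16 - 216 + 11664) = 1*11432 = 11432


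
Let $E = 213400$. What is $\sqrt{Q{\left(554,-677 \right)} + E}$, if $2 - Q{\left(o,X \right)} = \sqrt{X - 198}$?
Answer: $\sqrt{213402 - 5 i \sqrt{35}} \approx 461.95 - 0.032 i$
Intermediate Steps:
$Q{\left(o,X \right)} = 2 - \sqrt{-198 + X}$ ($Q{\left(o,X \right)} = 2 - \sqrt{X - 198} = 2 - \sqrt{-198 + X}$)
$\sqrt{Q{\left(554,-677 \right)} + E} = \sqrt{\left(2 - \sqrt{-198 - 677}\right) + 213400} = \sqrt{\left(2 - \sqrt{-875}\right) + 213400} = \sqrt{\left(2 - 5 i \sqrt{35}\right) + 213400} = \sqrt{213402 - 5 i \sqrt{35}}$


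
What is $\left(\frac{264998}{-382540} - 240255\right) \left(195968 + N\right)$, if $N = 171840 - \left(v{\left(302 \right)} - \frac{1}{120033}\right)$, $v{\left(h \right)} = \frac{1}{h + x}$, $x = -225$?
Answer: $- \frac{78109362024342548546014}{883910408535} \approx -8.8368 \cdot 10^{10}$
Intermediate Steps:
$v{\left(h \right)} = \frac{1}{-225 + h}$ ($v{\left(h \right)} = \frac{1}{h - 225} = \frac{1}{-225 + h}$)
$N = \frac{1588238125484}{9242541}$ ($N = 171840 - \left(\frac{1}{-225 + 302} - \frac{1}{120033}\right) = 171840 - \left(\frac{1}{77} - \frac{1}{120033}\right) = 171840 - \frac{119956}{9242541} = \frac{1588238125484}{9242541} \approx 1.7184 \cdot 10^{5}$)
$\left(\frac{264998}{-382540} - 240255\right) \left(195968 + N\right) = \left(\frac{264998}{-382540} - 240255\right) \left(195968 + \frac{1588238125484}{9242541}\right) = \left(264998 \left(- \frac{1}{382540}\right) - 240255\right) \frac{3399480400172}{9242541} = \left(- \frac{132499}{191270} - 240255\right) \frac{3399480400172}{9242541} = \left(- \frac{45953706349}{191270}\right) \frac{3399480400172}{9242541} = - \frac{78109362024342548546014}{883910408535}$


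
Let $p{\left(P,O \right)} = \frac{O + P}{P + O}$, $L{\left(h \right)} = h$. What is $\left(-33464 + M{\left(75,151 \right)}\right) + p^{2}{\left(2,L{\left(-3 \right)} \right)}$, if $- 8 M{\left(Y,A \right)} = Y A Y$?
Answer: $- \frac{1117079}{8} \approx -1.3964 \cdot 10^{5}$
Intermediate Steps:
$M{\left(Y,A \right)} = - \frac{A Y^{2}}{8}$ ($M{\left(Y,A \right)} = - \frac{Y A Y}{8} = - \frac{A Y Y}{8} = - \frac{A Y^{2}}{8}$)
$p{\left(P,O \right)} = 1$ ($p{\left(P,O \right)} = \frac{O + P}{O + P} = 1$)
$\left(-33464 + M{\left(75,151 \right)}\right) + p^{2}{\left(2,L{\left(-3 \right)} \right)} = \left(-33464 - \frac{151 \cdot 75^{2}}{8}\right) + 1^{2} = \left(-33464 - \frac{151}{8} \cdot 5625\right) + 1 = \left(-33464 - \frac{849375}{8}\right) + 1 = - \frac{1117087}{8} + 1 = - \frac{1117079}{8}$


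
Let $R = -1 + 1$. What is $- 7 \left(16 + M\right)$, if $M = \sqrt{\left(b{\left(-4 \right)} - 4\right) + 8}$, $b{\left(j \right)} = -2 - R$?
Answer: $-112 - 7 \sqrt{2} \approx -121.9$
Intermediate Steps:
$R = 0$
$b{\left(j \right)} = -2$ ($b{\left(j \right)} = -2 - 0 = -2 + 0 = -2$)
$M = \sqrt{2}$ ($M = \sqrt{\left(-2 - 4\right) + 8} = \sqrt{-6 + 8} = \sqrt{2} \approx 1.4142$)
$- 7 \left(16 + M\right) = - 7 \left(16 + \sqrt{2}\right) = -112 - 7 \sqrt{2}$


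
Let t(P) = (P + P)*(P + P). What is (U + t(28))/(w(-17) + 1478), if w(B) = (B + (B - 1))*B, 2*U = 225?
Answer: 6497/4146 ≈ 1.5671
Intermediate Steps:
U = 225/2 (U = (½)*225 = 225/2 ≈ 112.50)
w(B) = B*(-1 + 2*B) (w(B) = (B + (-1 + B))*B = (-1 + 2*B)*B = B*(-1 + 2*B))
t(P) = 4*P² (t(P) = (2*P)*(2*P) = 4*P²)
(U + t(28))/(w(-17) + 1478) = (225/2 + 4*28²)/(-17*(-1 + 2*(-17)) + 1478) = (225/2 + 4*784)/(-17*(-1 - 34) + 1478) = (225/2 + 3136)/(-17*(-35) + 1478) = (6497/2)/(595 + 1478) = (6497/2)/2073 = (1/2073)*(6497/2) = 6497/4146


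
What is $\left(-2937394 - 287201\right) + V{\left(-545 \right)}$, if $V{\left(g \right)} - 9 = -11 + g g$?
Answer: $-2927572$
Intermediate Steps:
$V{\left(g \right)} = -2 + g^{2}$ ($V{\left(g \right)} = 9 + \left(-11 + g g\right) = 9 + \left(-11 + g^{2}\right) = -2 + g^{2}$)
$\left(-2937394 - 287201\right) + V{\left(-545 \right)} = \left(-2937394 - 287201\right) - \left(2 - \left(-545\right)^{2}\right) = -3224595 + \left(-2 + 297025\right) = -3224595 + 297023 = -2927572$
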